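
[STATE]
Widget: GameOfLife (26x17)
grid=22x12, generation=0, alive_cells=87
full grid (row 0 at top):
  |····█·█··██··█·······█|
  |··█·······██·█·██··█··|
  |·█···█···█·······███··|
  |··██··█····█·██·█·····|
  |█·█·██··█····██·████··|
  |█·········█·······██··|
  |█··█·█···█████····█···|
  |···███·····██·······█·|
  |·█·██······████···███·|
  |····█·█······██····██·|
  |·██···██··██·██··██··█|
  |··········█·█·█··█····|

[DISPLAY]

Gen: 0                    
····█·█··██··█·······█    
··█·······██·█·██··█··    
·█···█···█·······███··    
··██··█····█·██·█·····    
█·█·██··█····██·████··    
█·········█·······██··    
█··█·█···█████····█···    
···███·····██·······█·    
·█·██······████···███·    
····█·█······██····██·    
·██···██··██·██··██··█    
··········█·█·█··█····    
                          
                          
                          
                          


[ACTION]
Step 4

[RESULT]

Gen: 4                    
··············█·█··█··    
··············█·████··    
····██····██···███····    
···█·█····██··········    
██·█··█······█·█······    
·█·██·········██······    
···██······███·███····    
····█·█··········████·    
····██████······███·██    
·····█·····█·····█···█    
···········█··██·██···    
·······█···█···███····    
                          
                          
                          
                          


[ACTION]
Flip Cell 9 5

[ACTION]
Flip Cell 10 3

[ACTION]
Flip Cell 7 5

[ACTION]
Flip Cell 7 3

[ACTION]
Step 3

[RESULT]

Gen: 7                    
······················    
····██········█·······    
···████·····██········    
·█····█···█·█···█·····    
█····█·····█··········    
█████·······█···█·····    
·█··········█···█···██    
············█······███    
····█···██·········█··    
········█·██··█······█    
····█··███·█·█······██    
······█····█·████·██··    
                          
                          
                          
                          


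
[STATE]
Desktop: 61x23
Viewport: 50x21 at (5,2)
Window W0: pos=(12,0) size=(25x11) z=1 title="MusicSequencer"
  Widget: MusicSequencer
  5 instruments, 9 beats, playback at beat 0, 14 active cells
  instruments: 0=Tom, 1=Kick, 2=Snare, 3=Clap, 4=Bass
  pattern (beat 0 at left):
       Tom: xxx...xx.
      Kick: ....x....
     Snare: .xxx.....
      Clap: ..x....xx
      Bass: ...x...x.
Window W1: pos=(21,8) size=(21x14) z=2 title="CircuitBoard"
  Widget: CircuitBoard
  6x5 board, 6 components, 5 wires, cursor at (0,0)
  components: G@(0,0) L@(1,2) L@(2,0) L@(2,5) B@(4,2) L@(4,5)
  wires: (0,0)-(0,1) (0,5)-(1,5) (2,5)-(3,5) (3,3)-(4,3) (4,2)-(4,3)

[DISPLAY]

       ┠───────────────────────┨                  
       ┃      ▼12345678        ┃                  
       ┃   Tom███···██·        ┃                  
       ┃  Kick····█····        ┃                  
       ┃ Snare·███·····        ┃                  
       ┃  Clap··█····██        ┃                  
       ┃  Bass··┏━━━━━━━━━━━━━━━━━━━┓             
       ┃        ┃ CircuitBoard      ┃             
       ┗━━━━━━━━┠───────────────────┨             
                ┃   0 1 2 3 4 5     ┃             
                ┃0  [G]─ ·          ┃             
                ┃                   ┃             
                ┃1           L      ┃             
                ┃                   ┃             
                ┃2   L              ┃             
                ┃                   ┃             
                ┃3               ·  ┃             
                ┃                │  ┃             
                ┃4           B ─ ·  ┃             
                ┗━━━━━━━━━━━━━━━━━━━┛             
                                                  


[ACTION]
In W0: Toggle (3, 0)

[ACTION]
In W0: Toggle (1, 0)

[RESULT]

       ┠───────────────────────┨                  
       ┃      ▼12345678        ┃                  
       ┃   Tom███···██·        ┃                  
       ┃  Kick█···█····        ┃                  
       ┃ Snare·███·····        ┃                  
       ┃  Clap█·█····██        ┃                  
       ┃  Bass··┏━━━━━━━━━━━━━━━━━━━┓             
       ┃        ┃ CircuitBoard      ┃             
       ┗━━━━━━━━┠───────────────────┨             
                ┃   0 1 2 3 4 5     ┃             
                ┃0  [G]─ ·          ┃             
                ┃                   ┃             
                ┃1           L      ┃             
                ┃                   ┃             
                ┃2   L              ┃             
                ┃                   ┃             
                ┃3               ·  ┃             
                ┃                │  ┃             
                ┃4           B ─ ·  ┃             
                ┗━━━━━━━━━━━━━━━━━━━┛             
                                                  


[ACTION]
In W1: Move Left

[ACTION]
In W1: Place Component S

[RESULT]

       ┠───────────────────────┨                  
       ┃      ▼12345678        ┃                  
       ┃   Tom███···██·        ┃                  
       ┃  Kick█···█····        ┃                  
       ┃ Snare·███·····        ┃                  
       ┃  Clap█·█····██        ┃                  
       ┃  Bass··┏━━━━━━━━━━━━━━━━━━━┓             
       ┃        ┃ CircuitBoard      ┃             
       ┗━━━━━━━━┠───────────────────┨             
                ┃   0 1 2 3 4 5     ┃             
                ┃0  [S]─ ·          ┃             
                ┃                   ┃             
                ┃1           L      ┃             
                ┃                   ┃             
                ┃2   L              ┃             
                ┃                   ┃             
                ┃3               ·  ┃             
                ┃                │  ┃             
                ┃4           B ─ ·  ┃             
                ┗━━━━━━━━━━━━━━━━━━━┛             
                                                  


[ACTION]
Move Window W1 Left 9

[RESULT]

       ┠───────────────────────┨                  
       ┃      ▼12345678        ┃                  
       ┃   Tom███···██·        ┃                  
       ┃  Kick█···█····        ┃                  
       ┃ Snare·███·····        ┃                  
       ┃  Clap█·█····██        ┃                  
       ┏━━━━━━━━━━━━━━━━━━━┓   ┃                  
       ┃ CircuitBoard      ┃   ┃                  
       ┠───────────────────┨━━━┛                  
       ┃   0 1 2 3 4 5     ┃                      
       ┃0  [S]─ ·          ┃                      
       ┃                   ┃                      
       ┃1           L      ┃                      
       ┃                   ┃                      
       ┃2   L              ┃                      
       ┃                   ┃                      
       ┃3               ·  ┃                      
       ┃                │  ┃                      
       ┃4           B ─ ·  ┃                      
       ┗━━━━━━━━━━━━━━━━━━━┛                      
                                                  


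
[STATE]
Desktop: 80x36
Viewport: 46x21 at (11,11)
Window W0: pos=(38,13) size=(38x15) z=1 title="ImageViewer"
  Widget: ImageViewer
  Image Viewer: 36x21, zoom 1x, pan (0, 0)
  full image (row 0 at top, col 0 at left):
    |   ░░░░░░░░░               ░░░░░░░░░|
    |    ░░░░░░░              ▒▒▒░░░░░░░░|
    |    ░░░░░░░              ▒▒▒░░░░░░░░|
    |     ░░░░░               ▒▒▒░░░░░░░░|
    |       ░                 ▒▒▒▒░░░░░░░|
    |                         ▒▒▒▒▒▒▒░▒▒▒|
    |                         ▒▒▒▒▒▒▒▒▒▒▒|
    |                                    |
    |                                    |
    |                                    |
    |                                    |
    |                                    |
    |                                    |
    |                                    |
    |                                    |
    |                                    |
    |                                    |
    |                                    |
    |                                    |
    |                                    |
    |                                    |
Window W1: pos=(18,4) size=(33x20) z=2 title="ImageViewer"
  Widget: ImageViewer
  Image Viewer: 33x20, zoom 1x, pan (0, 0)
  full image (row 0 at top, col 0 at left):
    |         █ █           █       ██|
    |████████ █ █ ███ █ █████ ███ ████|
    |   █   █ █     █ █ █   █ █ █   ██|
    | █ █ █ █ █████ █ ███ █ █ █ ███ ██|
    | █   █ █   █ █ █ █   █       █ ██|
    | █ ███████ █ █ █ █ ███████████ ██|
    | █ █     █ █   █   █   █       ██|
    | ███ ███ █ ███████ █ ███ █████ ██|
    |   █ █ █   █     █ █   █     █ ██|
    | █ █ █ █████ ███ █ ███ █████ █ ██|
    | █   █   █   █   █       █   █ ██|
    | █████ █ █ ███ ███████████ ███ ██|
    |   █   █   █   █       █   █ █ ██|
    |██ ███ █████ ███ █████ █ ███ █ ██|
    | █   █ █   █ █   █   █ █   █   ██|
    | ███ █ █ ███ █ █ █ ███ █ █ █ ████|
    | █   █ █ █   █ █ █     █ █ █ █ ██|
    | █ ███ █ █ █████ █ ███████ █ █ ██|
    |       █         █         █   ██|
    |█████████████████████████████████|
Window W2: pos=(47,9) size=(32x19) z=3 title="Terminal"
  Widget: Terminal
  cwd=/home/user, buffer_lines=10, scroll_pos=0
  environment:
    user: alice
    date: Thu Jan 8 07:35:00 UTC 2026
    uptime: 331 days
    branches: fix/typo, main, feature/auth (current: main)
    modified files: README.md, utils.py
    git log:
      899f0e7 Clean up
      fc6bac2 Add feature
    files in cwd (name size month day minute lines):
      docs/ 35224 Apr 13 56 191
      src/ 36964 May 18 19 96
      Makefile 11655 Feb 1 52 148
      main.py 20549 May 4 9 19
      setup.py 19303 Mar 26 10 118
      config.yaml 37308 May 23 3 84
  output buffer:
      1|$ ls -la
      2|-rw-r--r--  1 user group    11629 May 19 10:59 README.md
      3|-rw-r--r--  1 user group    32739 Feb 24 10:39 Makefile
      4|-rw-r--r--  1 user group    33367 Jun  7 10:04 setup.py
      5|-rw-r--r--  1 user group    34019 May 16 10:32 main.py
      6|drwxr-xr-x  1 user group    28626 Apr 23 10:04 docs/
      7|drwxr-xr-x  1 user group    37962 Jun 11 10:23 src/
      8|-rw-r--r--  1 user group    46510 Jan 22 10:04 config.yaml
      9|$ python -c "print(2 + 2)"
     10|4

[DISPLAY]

       ┃ █   █ █   █ █ █ █   █      ┠─────────
       ┃ █ ███████ █ █ █ █ █████████┃$ ls -la 
       ┃ █ █     █ █   █   █   █    ┃-rw-r--r-
       ┃ ███ ███ █ ███████ █ ███ ███┃-rw-r--r-
       ┃   █ █ █   █     █ █   █    ┃-rw-r--r-
       ┃ █ █ █ █████ ███ █ ███ █████┃-rw-r--r-
       ┃ █   █   █   █   █       █  ┃drwxr-xr-
       ┃ █████ █ █ ███ ███████████ █┃drwxr-xr-
       ┃   █   █   █   █       █   █┃-rw-r--r-
       ┃██ ███ █████ ███ █████ █ ███┃$ python 
       ┃ █   █ █   █ █   █   █ █   █┃4        
       ┃ ███ █ █ ███ █ █ █ ███ █ █ █┃$ █      
       ┗━━━━━━━━━━━━━━━━━━━━━━━━━━━━┃         
                           ┃        ┃         
                           ┃        ┃         
                           ┃        ┃         
                           ┗━━━━━━━━┗━━━━━━━━━
                                              
                                              
                                              
                                              


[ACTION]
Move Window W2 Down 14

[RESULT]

       ┃ █   █ █   █ █ █ █   █       █ ┃      
       ┃ █ ███████ █ █ █ █ ███████████ ┃      
       ┃ █ █     █ █   █   █   █       ┃━━━━━━
       ┃ ███ ███ █ ███████ █ ███ █████ ┃      
       ┃   █ █ █   █     █ █   █     █ ┃──────
       ┃ █ █ █ █████ ███ █ ███ █████ █ ┃      
       ┃ █   █   █   █   █       █  ┏━━━━━━━━━
       ┃ █████ █ █ ███ ███████████ █┃ Terminal
       ┃   █   █   █   █       █   █┠─────────
       ┃██ ███ █████ ███ █████ █ ███┃$ ls -la 
       ┃ █   █ █   █ █   █   █ █   █┃-rw-r--r-
       ┃ ███ █ █ ███ █ █ █ ███ █ █ █┃-rw-r--r-
       ┗━━━━━━━━━━━━━━━━━━━━━━━━━━━━┃-rw-r--r-
                           ┃        ┃-rw-r--r-
                           ┃        ┃drwxr-xr-
                           ┃        ┃drwxr-xr-
                           ┗━━━━━━━━┃-rw-r--r-
                                    ┃$ python 
                                    ┃4        
                                    ┃$ █      
                                    ┃         


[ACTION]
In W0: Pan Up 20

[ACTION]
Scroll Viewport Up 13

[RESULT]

                                              
                                              
                                              
                                              
       ┏━━━━━━━━━━━━━━━━━━━━━━━━━━━━━━━┓      
       ┃ ImageViewer                   ┃      
       ┠───────────────────────────────┨      
       ┃         █ █           █       ┃      
       ┃████████ █ █ ███ █ █████ ███ ██┃      
       ┃   █   █ █     █ █ █   █ █ █   ┃      
       ┃ █ █ █ █ █████ █ ███ █ █ █ ███ ┃      
       ┃ █   █ █   █ █ █ █   █       █ ┃      
       ┃ █ ███████ █ █ █ █ ███████████ ┃      
       ┃ █ █     █ █   █   █   █       ┃━━━━━━
       ┃ ███ ███ █ ███████ █ ███ █████ ┃      
       ┃   █ █ █   █     █ █   █     █ ┃──────
       ┃ █ █ █ █████ ███ █ ███ █████ █ ┃      
       ┃ █   █   █   █   █       █  ┏━━━━━━━━━
       ┃ █████ █ █ ███ ███████████ █┃ Terminal
       ┃   █   █   █   █       █   █┠─────────
       ┃██ ███ █████ ███ █████ █ ███┃$ ls -la 


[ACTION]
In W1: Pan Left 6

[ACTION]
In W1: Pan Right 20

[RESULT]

                                              
                                              
                                              
                                              
       ┏━━━━━━━━━━━━━━━━━━━━━━━━━━━━━━━┓      
       ┃ ImageViewer                   ┃      
       ┠───────────────────────────────┨      
       ┃   █       ██                  ┃      
       ┃████ ███ ████                  ┃      
       ┃   █ █ █   ██                  ┃      
       ┃ █ █ █ ███ ██                  ┃      
       ┃ █       █ ██                  ┃      
       ┃██████████ ██                  ┃      
       ┃   █       ██                  ┃━━━━━━
       ┃ ███ █████ ██                  ┃      
       ┃   █     █ ██                  ┃──────
       ┃██ █████ █ ██                  ┃      
       ┃     █   █ ██               ┏━━━━━━━━━
       ┃██████ ███ ██               ┃ Terminal
       ┃   █   █ █ ██               ┠─────────
       ┃██ █ ███ █ ██               ┃$ ls -la 


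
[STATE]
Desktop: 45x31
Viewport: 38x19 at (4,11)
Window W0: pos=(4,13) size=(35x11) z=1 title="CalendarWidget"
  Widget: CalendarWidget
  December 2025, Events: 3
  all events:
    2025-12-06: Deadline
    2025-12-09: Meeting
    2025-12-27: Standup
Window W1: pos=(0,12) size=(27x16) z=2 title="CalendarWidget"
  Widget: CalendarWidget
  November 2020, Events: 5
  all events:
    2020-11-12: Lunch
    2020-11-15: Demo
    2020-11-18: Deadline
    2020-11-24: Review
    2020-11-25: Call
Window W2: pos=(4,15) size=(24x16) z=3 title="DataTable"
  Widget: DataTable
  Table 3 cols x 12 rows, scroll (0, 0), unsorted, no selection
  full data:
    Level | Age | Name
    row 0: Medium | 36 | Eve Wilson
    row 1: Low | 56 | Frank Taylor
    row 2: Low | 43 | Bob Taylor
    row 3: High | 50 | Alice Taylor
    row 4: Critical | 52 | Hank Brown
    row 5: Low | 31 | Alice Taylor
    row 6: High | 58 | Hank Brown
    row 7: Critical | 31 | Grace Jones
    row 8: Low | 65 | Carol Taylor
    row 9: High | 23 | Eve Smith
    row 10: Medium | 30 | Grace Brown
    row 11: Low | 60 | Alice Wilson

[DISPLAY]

                                      
━━━━━━━━━━━━━━━━━━━━━━┓               
lendarWidget          ┃━━━━━━━━━━━┓   
──────────────────────┨           ┃   
┏━━━━━━━━━━━━━━━━━━━━━━┓──────────┨   
┃ DataTable            ┃          ┃   
┠──────────────────────┨          ┃   
┃Level   │Age│Name     ┃          ┃   
┃────────┼───┼─────────┃          ┃   
┃Medium  │36 │Eve Wilso┃          ┃   
┃Low     │56 │Frank Tay┃          ┃   
┃Low     │43 │Bob Taylo┃          ┃   
┃High    │50 │Alice Tay┃━━━━━━━━━━┛   
┃Critical│52 │Hank Brow┃              
┃Low     │31 │Alice Tay┃              
┃High    │58 │Hank Brow┃              
┃Critical│31 │Grace Jon┃              
┃Low     │65 │Carol Tay┃              
┃High    │23 │Eve Smith┃              


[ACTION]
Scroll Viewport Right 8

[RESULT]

                                      
━━━━━━━━━━━━━━━━━━━┓                  
darWidget          ┃━━━━━━━━━━━┓      
───────────────────┨           ┃      
━━━━━━━━━━━━━━━━━━━━┓──────────┨      
ataTable            ┃          ┃      
────────────────────┨          ┃      
vel   │Age│Name     ┃          ┃      
──────┼───┼─────────┃          ┃      
dium  │36 │Eve Wilso┃          ┃      
w     │56 │Frank Tay┃          ┃      
w     │43 │Bob Taylo┃          ┃      
gh    │50 │Alice Tay┃━━━━━━━━━━┛      
itical│52 │Hank Brow┃                 
w     │31 │Alice Tay┃                 
gh    │58 │Hank Brow┃                 
itical│31 │Grace Jon┃                 
w     │65 │Carol Tay┃                 
gh    │23 │Eve Smith┃                 


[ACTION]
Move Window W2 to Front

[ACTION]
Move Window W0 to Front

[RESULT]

                                      
━━━━━━━━━━━━━━━━━━━┓                  
━━━━━━━━━━━━━━━━━━━━━━━━━━━━━━━┓      
alendarWidget                  ┃      
───────────────────────────────┨      
        December 2025          ┃      
 Tu We Th Fr Sa Su             ┃      
  2  3  4  5  6*  7            ┃      
  9* 10 11 12 13 14            ┃      
 16 17 18 19 20 21             ┃      
 23 24 25 26 27* 28            ┃      
 30 31                         ┃      
━━━━━━━━━━━━━━━━━━━━━━━━━━━━━━━┛      
itical│52 │Hank Brow┃                 
w     │31 │Alice Tay┃                 
gh    │58 │Hank Brow┃                 
itical│31 │Grace Jon┃                 
w     │65 │Carol Tay┃                 
gh    │23 │Eve Smith┃                 


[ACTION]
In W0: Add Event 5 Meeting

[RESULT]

                                      
━━━━━━━━━━━━━━━━━━━┓                  
━━━━━━━━━━━━━━━━━━━━━━━━━━━━━━━┓      
alendarWidget                  ┃      
───────────────────────────────┨      
        December 2025          ┃      
 Tu We Th Fr Sa Su             ┃      
  2  3  4  5*  6*  7           ┃      
  9* 10 11 12 13 14            ┃      
 16 17 18 19 20 21             ┃      
 23 24 25 26 27* 28            ┃      
 30 31                         ┃      
━━━━━━━━━━━━━━━━━━━━━━━━━━━━━━━┛      
itical│52 │Hank Brow┃                 
w     │31 │Alice Tay┃                 
gh    │58 │Hank Brow┃                 
itical│31 │Grace Jon┃                 
w     │65 │Carol Tay┃                 
gh    │23 │Eve Smith┃                 


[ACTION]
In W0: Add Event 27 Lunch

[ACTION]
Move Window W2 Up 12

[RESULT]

gh    │50 │Alice Tay┃                 
itical│52 │Hank Brow┃                 
━━━━━━━━━━━━━━━━━━━━━━━━━━━━━━━┓      
alendarWidget                  ┃      
───────────────────────────────┨      
        December 2025          ┃      
 Tu We Th Fr Sa Su             ┃      
  2  3  4  5*  6*  7           ┃      
  9* 10 11 12 13 14            ┃      
 16 17 18 19 20 21             ┃      
 23 24 25 26 27* 28            ┃      
 30 31                         ┃      
━━━━━━━━━━━━━━━━━━━━━━━━━━━━━━━┛      
                   ┃                  
                   ┃                  
                   ┃                  
━━━━━━━━━━━━━━━━━━━┛                  
                                      
                                      


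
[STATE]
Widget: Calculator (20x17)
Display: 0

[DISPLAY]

                   0
┌───┬───┬───┬───┐   
│ 7 │ 8 │ 9 │ ÷ │   
├───┼───┼───┼───┤   
│ 4 │ 5 │ 6 │ × │   
├───┼───┼───┼───┤   
│ 1 │ 2 │ 3 │ - │   
├───┼───┼───┼───┤   
│ 0 │ . │ = │ + │   
├───┼───┼───┼───┤   
│ C │ MC│ MR│ M+│   
└───┴───┴───┴───┘   
                    
                    
                    
                    
                    


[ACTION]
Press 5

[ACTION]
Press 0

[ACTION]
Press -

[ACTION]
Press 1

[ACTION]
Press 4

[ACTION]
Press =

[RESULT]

                  36
┌───┬───┬───┬───┐   
│ 7 │ 8 │ 9 │ ÷ │   
├───┼───┼───┼───┤   
│ 4 │ 5 │ 6 │ × │   
├───┼───┼───┼───┤   
│ 1 │ 2 │ 3 │ - │   
├───┼───┼───┼───┤   
│ 0 │ . │ = │ + │   
├───┼───┼───┼───┤   
│ C │ MC│ MR│ M+│   
└───┴───┴───┴───┘   
                    
                    
                    
                    
                    


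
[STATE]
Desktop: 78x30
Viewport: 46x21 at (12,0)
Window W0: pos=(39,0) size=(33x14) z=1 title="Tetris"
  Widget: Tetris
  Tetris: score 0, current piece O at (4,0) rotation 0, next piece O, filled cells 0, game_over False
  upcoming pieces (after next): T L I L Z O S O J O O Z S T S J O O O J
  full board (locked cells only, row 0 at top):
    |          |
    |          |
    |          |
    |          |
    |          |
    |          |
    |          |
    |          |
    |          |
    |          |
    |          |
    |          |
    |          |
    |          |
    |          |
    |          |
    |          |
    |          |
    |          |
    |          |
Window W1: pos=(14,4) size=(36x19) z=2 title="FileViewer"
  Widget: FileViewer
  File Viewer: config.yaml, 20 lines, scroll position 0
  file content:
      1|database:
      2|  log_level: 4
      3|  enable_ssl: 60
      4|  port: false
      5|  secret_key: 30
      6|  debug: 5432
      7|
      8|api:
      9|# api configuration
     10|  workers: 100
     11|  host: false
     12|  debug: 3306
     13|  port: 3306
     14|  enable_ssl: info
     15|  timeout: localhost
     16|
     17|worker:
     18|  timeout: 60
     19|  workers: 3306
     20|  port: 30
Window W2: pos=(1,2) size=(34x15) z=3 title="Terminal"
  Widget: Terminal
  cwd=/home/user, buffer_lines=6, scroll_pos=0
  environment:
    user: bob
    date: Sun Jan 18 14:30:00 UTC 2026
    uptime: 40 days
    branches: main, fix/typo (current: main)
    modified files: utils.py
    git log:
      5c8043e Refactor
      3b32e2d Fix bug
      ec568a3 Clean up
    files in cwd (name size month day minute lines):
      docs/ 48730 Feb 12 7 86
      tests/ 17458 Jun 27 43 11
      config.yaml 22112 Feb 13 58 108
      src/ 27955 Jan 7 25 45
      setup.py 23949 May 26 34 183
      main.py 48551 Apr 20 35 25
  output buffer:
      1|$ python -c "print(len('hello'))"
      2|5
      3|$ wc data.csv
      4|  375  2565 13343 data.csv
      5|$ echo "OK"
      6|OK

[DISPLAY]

                           ┏━━━━━━━━━━━━━━━━━━
                           ┃ Tetris           
━━━━━━━━━━━━━━━━━━━━━━┓    ┠──────────────────
                      ┃    ┃          │Next:  
──────────────────────┨━━━━━━━━━━━━━━┓│▓▓     
c "print(len('hello'))┃              ┃│▓▓     
                      ┃──────────────┨│       
csv                   ┃             ▲┃│       
5 13343 data.csv      ┃             █┃│       
"                     ┃             ░┃│Score: 
                      ┃             ░┃│0      
                      ┃             ░┃│       
                      ┃             ░┃│       
                      ┃             ░┃━━━━━━━━
                      ┃             ░┃        
                      ┃             ░┃        
━━━━━━━━━━━━━━━━━━━━━━┛             ░┃        
  ┃  host: false                    ░┃        
  ┃  debug: 3306                    ░┃        
  ┃  port: 3306                     ░┃        
  ┃  enable_ssl: info               ░┃        


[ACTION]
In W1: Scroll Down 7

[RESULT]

                           ┏━━━━━━━━━━━━━━━━━━
                           ┃ Tetris           
━━━━━━━━━━━━━━━━━━━━━━┓    ┠──────────────────
                      ┃    ┃          │Next:  
──────────────────────┨━━━━━━━━━━━━━━┓│▓▓     
c "print(len('hello'))┃              ┃│▓▓     
                      ┃──────────────┨│       
csv                   ┃             ▲┃│       
5 13343 data.csv      ┃             ░┃│       
"                     ┃             ░┃│Score: 
                      ┃             ░┃│0      
                      ┃             ░┃│       
                      ┃             ░┃│       
                      ┃             ░┃━━━━━━━━
                      ┃             ░┃        
                      ┃             ░┃        
━━━━━━━━━━━━━━━━━━━━━━┛             ░┃        
  ┃                                 ░┃        
  ┃worker:                          ░┃        
  ┃  timeout: 60                    ░┃        
  ┃  workers: 3306                  █┃        


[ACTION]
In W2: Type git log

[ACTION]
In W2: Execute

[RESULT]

                           ┏━━━━━━━━━━━━━━━━━━
                           ┃ Tetris           
━━━━━━━━━━━━━━━━━━━━━━┓    ┠──────────────────
                      ┃    ┃          │Next:  
──────────────────────┨━━━━━━━━━━━━━━┓│▓▓     
c "print(len('hello'))┃              ┃│▓▓     
                      ┃──────────────┨│       
csv                   ┃             ▲┃│       
5 13343 data.csv      ┃             ░┃│       
"                     ┃             ░┃│Score: 
                      ┃             ░┃│0      
                      ┃             ░┃│       
factor                ┃             ░┃│       
x bug                 ┃             ░┃━━━━━━━━
ean up                ┃             ░┃        
                      ┃             ░┃        
━━━━━━━━━━━━━━━━━━━━━━┛             ░┃        
  ┃                                 ░┃        
  ┃worker:                          ░┃        
  ┃  timeout: 60                    ░┃        
  ┃  workers: 3306                  █┃        


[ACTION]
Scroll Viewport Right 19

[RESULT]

        ┏━━━━━━━━━━━━━━━━━━━━━━━━━━━━━━━┓     
        ┃ Tetris                        ┃     
━━━┓    ┠───────────────────────────────┨     
   ┃    ┃          │Next:               ┃     
───┨━━━━━━━━━━━━━━┓│▓▓                  ┃     
'))┃              ┃│▓▓                  ┃     
   ┃──────────────┨│                    ┃     
   ┃             ▲┃│                    ┃     
   ┃             ░┃│                    ┃     
   ┃             ░┃│Score:              ┃     
   ┃             ░┃│0                   ┃     
   ┃             ░┃│                    ┃     
   ┃             ░┃│                    ┃     
   ┃             ░┃━━━━━━━━━━━━━━━━━━━━━┛     
   ┃             ░┃                           
   ┃             ░┃                           
━━━┛             ░┃                           
                 ░┃                           
                 ░┃                           
                 ░┃                           
                 █┃                           


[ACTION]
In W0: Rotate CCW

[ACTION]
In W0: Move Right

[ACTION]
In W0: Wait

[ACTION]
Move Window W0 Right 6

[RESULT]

              ┏━━━━━━━━━━━━━━━━━━━━━━━━━━━━━━━
              ┃ Tetris                        
━━━┓          ┠───────────────────────────────
   ┃          ┃          │Next:               
───┨━━━━━━━━━━━━━━┓      │▓▓                  
'))┃              ┃      │▓▓                  
   ┃──────────────┨      │                    
   ┃             ▲┃      │                    
   ┃             ░┃      │                    
   ┃             ░┃      │Score:              
   ┃             ░┃      │0                   
   ┃             ░┃      │                    
   ┃             ░┃      │                    
   ┃             ░┃━━━━━━━━━━━━━━━━━━━━━━━━━━━
   ┃             ░┃                           
   ┃             ░┃                           
━━━┛             ░┃                           
                 ░┃                           
                 ░┃                           
                 ░┃                           
                 █┃                           


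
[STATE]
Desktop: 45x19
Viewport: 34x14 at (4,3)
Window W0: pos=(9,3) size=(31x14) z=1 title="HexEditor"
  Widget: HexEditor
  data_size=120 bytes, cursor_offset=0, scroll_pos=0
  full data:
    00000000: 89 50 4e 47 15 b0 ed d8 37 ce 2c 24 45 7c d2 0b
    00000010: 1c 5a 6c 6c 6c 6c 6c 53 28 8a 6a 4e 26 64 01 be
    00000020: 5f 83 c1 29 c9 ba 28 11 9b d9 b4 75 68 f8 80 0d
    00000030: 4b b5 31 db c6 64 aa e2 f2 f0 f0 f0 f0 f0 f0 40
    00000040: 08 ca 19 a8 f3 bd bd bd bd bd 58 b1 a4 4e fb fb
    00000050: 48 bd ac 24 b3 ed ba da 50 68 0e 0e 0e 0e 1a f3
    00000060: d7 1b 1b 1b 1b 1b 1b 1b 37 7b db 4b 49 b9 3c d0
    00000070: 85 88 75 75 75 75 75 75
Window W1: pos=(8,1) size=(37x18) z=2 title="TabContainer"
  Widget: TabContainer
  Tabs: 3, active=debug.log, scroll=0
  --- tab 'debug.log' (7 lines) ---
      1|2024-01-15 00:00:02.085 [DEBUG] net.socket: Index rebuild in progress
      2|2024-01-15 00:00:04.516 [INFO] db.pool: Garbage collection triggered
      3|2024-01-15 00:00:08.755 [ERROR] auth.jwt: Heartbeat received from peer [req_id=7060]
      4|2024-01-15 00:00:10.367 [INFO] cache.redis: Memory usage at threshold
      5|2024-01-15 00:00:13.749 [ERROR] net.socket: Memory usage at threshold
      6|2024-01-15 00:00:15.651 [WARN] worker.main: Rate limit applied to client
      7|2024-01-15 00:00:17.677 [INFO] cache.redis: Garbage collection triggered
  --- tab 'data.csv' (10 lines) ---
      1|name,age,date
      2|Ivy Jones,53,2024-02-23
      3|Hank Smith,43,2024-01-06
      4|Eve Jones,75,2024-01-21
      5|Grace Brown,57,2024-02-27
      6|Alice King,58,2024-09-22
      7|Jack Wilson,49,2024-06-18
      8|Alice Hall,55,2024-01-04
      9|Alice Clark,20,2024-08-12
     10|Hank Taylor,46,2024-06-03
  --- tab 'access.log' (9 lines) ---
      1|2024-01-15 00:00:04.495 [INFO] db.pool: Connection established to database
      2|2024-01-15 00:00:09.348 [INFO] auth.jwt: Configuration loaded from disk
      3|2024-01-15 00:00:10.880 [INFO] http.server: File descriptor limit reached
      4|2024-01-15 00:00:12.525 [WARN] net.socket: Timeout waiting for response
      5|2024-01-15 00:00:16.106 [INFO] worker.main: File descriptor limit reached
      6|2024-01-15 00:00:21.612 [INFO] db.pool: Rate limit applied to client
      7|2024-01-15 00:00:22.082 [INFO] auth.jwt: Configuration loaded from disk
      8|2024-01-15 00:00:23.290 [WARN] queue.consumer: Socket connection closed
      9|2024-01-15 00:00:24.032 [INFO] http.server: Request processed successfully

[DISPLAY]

    ┠─────────────────────────────
    ┃[debug.log]│ data.csv │ acces
    ┃─────────────────────────────
    ┃2024-01-15 00:00:02.085 [DEBU
    ┃2024-01-15 00:00:04.516 [INFO
    ┃2024-01-15 00:00:08.755 [ERRO
    ┃2024-01-15 00:00:10.367 [INFO
    ┃2024-01-15 00:00:13.749 [ERRO
    ┃2024-01-15 00:00:15.651 [WARN
    ┃2024-01-15 00:00:17.677 [INFO
    ┃                             
    ┃                             
    ┃                             
    ┃                             


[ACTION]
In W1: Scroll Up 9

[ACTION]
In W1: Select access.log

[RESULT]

    ┠─────────────────────────────
    ┃ debug.log │ data.csv │[acces
    ┃─────────────────────────────
    ┃2024-01-15 00:00:04.495 [INFO
    ┃2024-01-15 00:00:09.348 [INFO
    ┃2024-01-15 00:00:10.880 [INFO
    ┃2024-01-15 00:00:12.525 [WARN
    ┃2024-01-15 00:00:16.106 [INFO
    ┃2024-01-15 00:00:21.612 [INFO
    ┃2024-01-15 00:00:22.082 [INFO
    ┃2024-01-15 00:00:23.290 [WARN
    ┃2024-01-15 00:00:24.032 [INFO
    ┃                             
    ┃                             


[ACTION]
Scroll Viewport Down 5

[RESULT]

    ┃─────────────────────────────
    ┃2024-01-15 00:00:04.495 [INFO
    ┃2024-01-15 00:00:09.348 [INFO
    ┃2024-01-15 00:00:10.880 [INFO
    ┃2024-01-15 00:00:12.525 [WARN
    ┃2024-01-15 00:00:16.106 [INFO
    ┃2024-01-15 00:00:21.612 [INFO
    ┃2024-01-15 00:00:22.082 [INFO
    ┃2024-01-15 00:00:23.290 [WARN
    ┃2024-01-15 00:00:24.032 [INFO
    ┃                             
    ┃                             
    ┃                             
    ┗━━━━━━━━━━━━━━━━━━━━━━━━━━━━━


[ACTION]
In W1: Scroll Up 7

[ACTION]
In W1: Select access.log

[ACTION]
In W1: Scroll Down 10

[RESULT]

    ┃─────────────────────────────
    ┃2024-01-15 00:00:24.032 [INFO
    ┃                             
    ┃                             
    ┃                             
    ┃                             
    ┃                             
    ┃                             
    ┃                             
    ┃                             
    ┃                             
    ┃                             
    ┃                             
    ┗━━━━━━━━━━━━━━━━━━━━━━━━━━━━━
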